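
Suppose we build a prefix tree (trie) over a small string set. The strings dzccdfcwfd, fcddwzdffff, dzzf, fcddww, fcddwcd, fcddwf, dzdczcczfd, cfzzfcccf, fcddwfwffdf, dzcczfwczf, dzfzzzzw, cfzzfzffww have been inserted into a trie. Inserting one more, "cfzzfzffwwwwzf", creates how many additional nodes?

4

Walking "cfzzfzffwwwwzf" from the root, the first 10 characters ("cfzzfzffww") follow existing edges; "w" is the first miss.
So 14 − 10 = 4 new nodes.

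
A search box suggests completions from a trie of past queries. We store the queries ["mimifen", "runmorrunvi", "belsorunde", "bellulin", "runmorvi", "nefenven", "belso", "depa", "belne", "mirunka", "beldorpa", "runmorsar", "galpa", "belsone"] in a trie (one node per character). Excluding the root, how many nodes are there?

69

Count nodes per top-level branch (shared prefixes stored once):
  'b'-branch (beldorpa, bellulin, belne, belso, belsone, belsorunde): 24 nodes
  'd'-branch (depa): 4 nodes
  'g'-branch (galpa): 5 nodes
  'm'-branch (mimifen, mirunka): 12 nodes
  'n'-branch (nefenven): 8 nodes
  'r'-branch (runmorrunvi, runmorsar, runmorvi): 16 nodes
Sum: 69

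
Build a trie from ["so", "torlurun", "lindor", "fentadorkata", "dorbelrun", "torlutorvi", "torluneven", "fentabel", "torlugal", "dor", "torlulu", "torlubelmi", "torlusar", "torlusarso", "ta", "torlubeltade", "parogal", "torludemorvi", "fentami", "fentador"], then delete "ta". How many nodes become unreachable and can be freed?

After clearing the end-marker at "ta", prune upward until reaching a node still needed by another word.
The suffix "a" (1 node) is used only by "ta"; the node for "t" still has the child "o", so pruning stops there.
Nodes removed: 1

1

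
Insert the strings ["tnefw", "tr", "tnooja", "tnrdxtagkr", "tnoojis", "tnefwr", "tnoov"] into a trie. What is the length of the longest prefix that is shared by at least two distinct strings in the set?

Equivalently: take the maximum, over all pairs, of their longest common prefix length.
e.g. "tnefw" and "tnefwr" share the prefix "tnefw" of length 5; no pair shares a longer one.
Longest shared-prefix length: 5

5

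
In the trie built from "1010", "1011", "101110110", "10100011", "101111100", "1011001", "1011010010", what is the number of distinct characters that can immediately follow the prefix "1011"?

2

Walk "1011" from the root, arriving at one node.
Distinct next characters after "1011": 0, 1.
That node has 2 child edges.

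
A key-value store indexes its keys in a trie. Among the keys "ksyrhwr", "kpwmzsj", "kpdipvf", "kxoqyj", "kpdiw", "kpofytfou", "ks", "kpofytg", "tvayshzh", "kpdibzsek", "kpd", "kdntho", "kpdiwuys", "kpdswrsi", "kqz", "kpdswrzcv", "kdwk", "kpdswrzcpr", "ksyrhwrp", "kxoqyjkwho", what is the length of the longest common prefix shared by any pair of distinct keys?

8

Equivalently: take the maximum, over all pairs, of their longest common prefix length.
e.g. "kpdswrzcpr" and "kpdswrzcv" share the prefix "kpdswrzc" of length 8; no pair shares a longer one.
Longest shared-prefix length: 8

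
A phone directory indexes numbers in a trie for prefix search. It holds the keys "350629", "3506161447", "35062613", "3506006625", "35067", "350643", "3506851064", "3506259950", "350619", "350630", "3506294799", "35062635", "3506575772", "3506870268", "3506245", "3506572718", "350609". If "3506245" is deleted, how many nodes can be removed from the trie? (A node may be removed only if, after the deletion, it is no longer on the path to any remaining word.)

2

Walk "3506245" from the leaf back toward the root, removing each node that no remaining word uses.
The suffix "45" (2 nodes) is used only by "3506245"; the node for "35062" still has the child "9", so pruning stops there.
Nodes removed: 2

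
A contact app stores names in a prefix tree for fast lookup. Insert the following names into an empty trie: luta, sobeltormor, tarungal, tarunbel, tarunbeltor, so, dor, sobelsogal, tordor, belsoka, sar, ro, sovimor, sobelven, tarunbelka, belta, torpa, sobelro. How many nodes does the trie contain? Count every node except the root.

Count nodes per top-level branch (shared prefixes stored once):
  'b'-branch (belsoka, belta): 9 nodes
  'd'-branch (dor): 3 nodes
  'l'-branch (luta): 4 nodes
  'r'-branch (ro): 2 nodes
  's'-branch (sar, so, sobelro, sobelsogal, sobeltormor, sobelven, sovimor): 28 nodes
  't'-branch (tarunbel, tarunbelka, tarunbeltor, tarungal, tordor, torpa): 23 nodes
Sum: 69

69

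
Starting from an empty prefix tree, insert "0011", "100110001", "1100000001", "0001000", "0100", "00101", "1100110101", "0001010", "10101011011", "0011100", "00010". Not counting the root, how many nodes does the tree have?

Trace insertions, counting only characters that open a new branch:
  "0011" → 4 new (0, 0, 1, 1)
  "100110001" → 9 new (1, 0, 0, 1, 1, 0, 0, 0, 1)
  "1100000001" → prefix "1" already present; 9 new (1, 0, 0, 0, 0, 0, 0, 0, 1)
  "0001000" → prefix "00" already present; 5 new (0, 1, 0, 0, 0)
  "0100" → prefix "0" already present; 3 new (1, 0, 0)
  "00101" → prefix "001" already present; 2 new (0, 1)
  "1100110101" → prefix "1100" already present; 6 new (1, 1, 0, 1, 0, 1)
  "0001010" → prefix "00010" already present; 2 new (1, 0)
  "10101011011" → prefix "10" already present; 9 new (1, 0, 1, 0, 1, 1, 0, 1, 1)
  "0011100" → prefix "0011" already present; 3 new (1, 0, 0)
  "00010" → prefix "00010" already present; 0 new (none)
Total nodes = 4 + 9 + 9 + 5 + 3 + 2 + 6 + 2 + 9 + 3 + 0 = 52

52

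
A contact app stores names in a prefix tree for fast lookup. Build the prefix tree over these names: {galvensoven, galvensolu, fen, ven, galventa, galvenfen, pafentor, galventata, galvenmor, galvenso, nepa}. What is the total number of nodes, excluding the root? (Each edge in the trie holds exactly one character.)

For each word, the new-node count is its length minus the longest prefix already in the trie:
  "galvensoven" → 11 new (g, a, l, v, e, n, s, o, v, e, n)
  "galvensolu" → prefix "galvenso" already present; 2 new (l, u)
  "fen" → 3 new (f, e, n)
  "ven" → 3 new (v, e, n)
  "galventa" → prefix "galven" already present; 2 new (t, a)
  "galvenfen" → prefix "galven" already present; 3 new (f, e, n)
  "pafentor" → 8 new (p, a, f, e, n, t, o, r)
  "galventata" → prefix "galventa" already present; 2 new (t, a)
  "galvenmor" → prefix "galven" already present; 3 new (m, o, r)
  "galvenso" → prefix "galvenso" already present; 0 new (none)
  "nepa" → 4 new (n, e, p, a)
Total nodes = 11 + 2 + 3 + 3 + 2 + 3 + 8 + 2 + 3 + 0 + 4 = 41

41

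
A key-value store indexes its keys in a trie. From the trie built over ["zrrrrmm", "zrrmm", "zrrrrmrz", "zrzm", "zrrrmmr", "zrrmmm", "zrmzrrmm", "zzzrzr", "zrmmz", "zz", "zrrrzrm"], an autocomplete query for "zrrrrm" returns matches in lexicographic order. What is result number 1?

zrrrrmm

Words with prefix "zrrrrm", in lexicographic order: "zrrrrmm", "zrrrrmrz"
The 1st is zrrrrmm.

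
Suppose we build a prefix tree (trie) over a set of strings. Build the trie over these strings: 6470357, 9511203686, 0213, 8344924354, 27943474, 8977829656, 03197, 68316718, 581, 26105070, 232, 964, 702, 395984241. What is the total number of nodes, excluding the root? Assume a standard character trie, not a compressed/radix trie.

85

Trace insertions, counting only characters that open a new branch:
  "6470357" → 7 new (6, 4, 7, 0, 3, 5, 7)
  "9511203686" → 10 new (9, 5, 1, 1, 2, 0, 3, 6, 8, 6)
  "0213" → 4 new (0, 2, 1, 3)
  "8344924354" → 10 new (8, 3, 4, 4, 9, 2, 4, 3, 5, 4)
  "27943474" → 8 new (2, 7, 9, 4, 3, 4, 7, 4)
  "8977829656" → prefix "8" already present; 9 new (9, 7, 7, 8, 2, 9, 6, 5, 6)
  "03197" → prefix "0" already present; 4 new (3, 1, 9, 7)
  "68316718" → prefix "6" already present; 7 new (8, 3, 1, 6, 7, 1, 8)
  "581" → 3 new (5, 8, 1)
  "26105070" → prefix "2" already present; 7 new (6, 1, 0, 5, 0, 7, 0)
  "232" → prefix "2" already present; 2 new (3, 2)
  "964" → prefix "9" already present; 2 new (6, 4)
  "702" → 3 new (7, 0, 2)
  "395984241" → 9 new (3, 9, 5, 9, 8, 4, 2, 4, 1)
Total nodes = 7 + 10 + 4 + 10 + 8 + 9 + 4 + 7 + 3 + 7 + 2 + 2 + 3 + 9 = 85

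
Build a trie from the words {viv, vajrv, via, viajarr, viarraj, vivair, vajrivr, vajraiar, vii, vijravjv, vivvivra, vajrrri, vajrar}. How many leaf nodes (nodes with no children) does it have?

Leaves are exactly the stored words that no other stored word extends.
Those words: "vajraiar", "vajrar", "vajrivr", "vajrrri", "vajrv", "viajarr", "viarraj", "vii", "vijravjv", "vivair", "vivvivra"
Leaf count: 11

11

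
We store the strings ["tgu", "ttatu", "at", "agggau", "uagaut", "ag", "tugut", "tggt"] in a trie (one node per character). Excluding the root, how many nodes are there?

Insert word by word; a character creates a node only if that edge doesn't already exist:
  "tgu" → 3 new (t, g, u)
  "ttatu" → prefix "t" already present; 4 new (t, a, t, u)
  "at" → 2 new (a, t)
  "agggau" → prefix "a" already present; 5 new (g, g, g, a, u)
  "uagaut" → 6 new (u, a, g, a, u, t)
  "ag" → prefix "ag" already present; 0 new (none)
  "tugut" → prefix "t" already present; 4 new (u, g, u, t)
  "tggt" → prefix "tg" already present; 2 new (g, t)
Total nodes = 3 + 4 + 2 + 5 + 6 + 0 + 4 + 2 = 26

26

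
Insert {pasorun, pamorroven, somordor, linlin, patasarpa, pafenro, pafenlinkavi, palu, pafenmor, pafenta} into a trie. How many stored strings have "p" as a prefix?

8

Filter for entries beginning with "p":
Words under "p": pafenlinkavi, pafenmor, pafenro, pafenta, palu, pamorroven, pasorun, patasarpa
Count: 8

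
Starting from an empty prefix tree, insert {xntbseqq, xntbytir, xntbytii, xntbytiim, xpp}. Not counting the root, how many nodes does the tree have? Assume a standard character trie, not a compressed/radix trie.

Trace insertions, counting only characters that open a new branch:
  "xntbseqq" → 8 new (x, n, t, b, s, e, q, q)
  "xntbytir" → prefix "xntb" already present; 4 new (y, t, i, r)
  "xntbytii" → prefix "xntbyti" already present; 1 new (i)
  "xntbytiim" → prefix "xntbytii" already present; 1 new (m)
  "xpp" → prefix "x" already present; 2 new (p, p)
Total nodes = 8 + 4 + 1 + 1 + 2 = 16

16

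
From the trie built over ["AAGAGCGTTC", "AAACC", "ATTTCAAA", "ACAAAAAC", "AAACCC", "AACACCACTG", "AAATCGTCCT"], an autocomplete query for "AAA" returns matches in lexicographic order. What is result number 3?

AAATCGTCCT

Filter for "AAA…" and sort: "AAACC", "AAACCC", "AAATCGTCCT"
The 3rd is AAATCGTCCT.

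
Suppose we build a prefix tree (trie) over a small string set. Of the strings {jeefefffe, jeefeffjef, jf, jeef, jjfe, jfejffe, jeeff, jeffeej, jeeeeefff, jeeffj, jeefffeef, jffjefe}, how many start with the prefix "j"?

12

Traverse to the node for "j", then collect every word in that subtree.
Matches: "jeeeeefff", "jeef", "jeefefffe", "jeefeffjef", "jeeff", "jeefffeef", "jeeffj", "jeffeej", "jf", "jfejffe", "jffjefe", "jjfe"
Count: 12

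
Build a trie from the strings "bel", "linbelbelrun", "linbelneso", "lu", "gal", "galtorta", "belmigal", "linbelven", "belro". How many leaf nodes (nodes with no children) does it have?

A leaf is a node with no children — equivalently, the end of a word that is not a proper prefix of any other stored word.
Those words: "belmigal", "belro", "galtorta", "linbelbelrun", "linbelneso", "linbelven", "lu"
Leaf count: 7

7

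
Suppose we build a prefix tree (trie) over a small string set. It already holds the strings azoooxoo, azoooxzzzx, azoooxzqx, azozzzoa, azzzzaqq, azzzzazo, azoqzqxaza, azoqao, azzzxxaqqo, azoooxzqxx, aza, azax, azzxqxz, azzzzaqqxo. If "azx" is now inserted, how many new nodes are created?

1

"az" is already a path in the trie; the remaining "x" must be added.
Each of the 1 remaining characters creates one node.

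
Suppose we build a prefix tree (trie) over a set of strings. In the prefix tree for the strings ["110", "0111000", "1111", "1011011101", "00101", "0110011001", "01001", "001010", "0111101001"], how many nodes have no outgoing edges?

8

Leaves are exactly the stored words that no other stored word extends.
Those words: "001010", "01001", "0110011001", "0111000", "0111101001", "1011011101", "110", "1111"
Leaf count: 8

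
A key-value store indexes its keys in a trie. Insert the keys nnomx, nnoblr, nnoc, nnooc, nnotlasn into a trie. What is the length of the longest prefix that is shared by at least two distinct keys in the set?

3

Look for the deepest trie node that still has at least two words in its subtree.
"nnoblr" and "nnoc" agree on "nno" (3 characters) before diverging; nothing deeper is shared.
Longest shared-prefix length: 3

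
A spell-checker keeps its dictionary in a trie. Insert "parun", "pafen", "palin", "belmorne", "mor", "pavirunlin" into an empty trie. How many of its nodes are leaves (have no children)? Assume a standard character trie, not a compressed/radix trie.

A leaf is a node with no children — equivalently, the end of a word that is not a proper prefix of any other stored word.
Those words: "belmorne", "mor", "pafen", "palin", "parun", "pavirunlin"
Leaf count: 6

6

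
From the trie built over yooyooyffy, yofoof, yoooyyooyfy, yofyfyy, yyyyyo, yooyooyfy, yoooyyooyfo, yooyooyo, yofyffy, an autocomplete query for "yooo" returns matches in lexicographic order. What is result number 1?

yoooyyooyfo

Filter for "yooo…" and sort: "yoooyyooyfo", "yoooyyooyfy"
Position 1: yoooyyooyfo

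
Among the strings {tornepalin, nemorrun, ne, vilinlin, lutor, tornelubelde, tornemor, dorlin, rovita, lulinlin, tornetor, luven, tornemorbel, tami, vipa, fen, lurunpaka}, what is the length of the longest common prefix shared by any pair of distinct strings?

8

Equivalently: take the maximum, over all pairs, of their longest common prefix length.
e.g. "tornemor" and "tornemorbel" share the prefix "tornemor" of length 8; no pair shares a longer one.
Longest shared-prefix length: 8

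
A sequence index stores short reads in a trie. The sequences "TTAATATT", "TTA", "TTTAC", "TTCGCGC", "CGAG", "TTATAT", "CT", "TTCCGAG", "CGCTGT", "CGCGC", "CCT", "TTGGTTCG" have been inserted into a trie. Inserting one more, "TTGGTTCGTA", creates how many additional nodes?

2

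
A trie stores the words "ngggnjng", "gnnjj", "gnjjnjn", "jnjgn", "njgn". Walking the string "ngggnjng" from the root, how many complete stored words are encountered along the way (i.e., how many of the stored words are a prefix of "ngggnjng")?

Traverse "ngggnjng" character by character; count nodes along the way that are marked as word ends.
Prefixes of the query that are stored words: "ngggnjng"
Count: 1

1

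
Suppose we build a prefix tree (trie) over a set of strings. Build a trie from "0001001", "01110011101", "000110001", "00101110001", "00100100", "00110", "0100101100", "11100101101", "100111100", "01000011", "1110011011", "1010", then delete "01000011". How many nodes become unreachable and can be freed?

After clearing the end-marker at "01000011", prune upward until reaching a node still needed by another word.
The suffix "0011" (4 nodes) is used only by "01000011"; the node for "0100" still has the child "1", so pruning stops there.
Nodes removed: 4

4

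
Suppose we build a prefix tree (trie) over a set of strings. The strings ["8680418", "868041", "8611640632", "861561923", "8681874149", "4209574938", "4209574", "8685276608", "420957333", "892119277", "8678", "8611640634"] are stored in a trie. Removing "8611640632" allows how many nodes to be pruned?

1

After clearing the end-marker at "8611640632", prune upward until reaching a node still needed by another word.
The suffix "2" (1 node) is used only by "8611640632"; the node for "861164063" still has the child "4", so pruning stops there.
Nodes removed: 1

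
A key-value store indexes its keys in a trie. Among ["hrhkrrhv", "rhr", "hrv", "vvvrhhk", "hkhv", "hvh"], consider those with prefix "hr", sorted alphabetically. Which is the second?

Filter for "hr…" and sort: "hrhkrrhv", "hrv"
The 2nd is hrv.

hrv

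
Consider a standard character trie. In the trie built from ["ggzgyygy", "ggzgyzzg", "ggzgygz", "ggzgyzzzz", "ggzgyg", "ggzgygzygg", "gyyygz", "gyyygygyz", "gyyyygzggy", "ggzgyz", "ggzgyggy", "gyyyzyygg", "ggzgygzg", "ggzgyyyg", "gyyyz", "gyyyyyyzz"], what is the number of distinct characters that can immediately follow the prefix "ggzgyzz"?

2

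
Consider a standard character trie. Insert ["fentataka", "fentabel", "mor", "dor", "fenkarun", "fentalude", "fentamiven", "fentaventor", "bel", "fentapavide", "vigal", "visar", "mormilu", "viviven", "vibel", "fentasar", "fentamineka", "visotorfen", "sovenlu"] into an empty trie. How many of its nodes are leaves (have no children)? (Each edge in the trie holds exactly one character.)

A leaf is a node with no children — equivalently, the end of a word that is not a proper prefix of any other stored word.
Those words: "bel", "dor", "fenkarun", "fentabel", "fentalude", "fentamineka", "fentamiven", "fentapavide", "fentasar", "fentataka", "fentaventor", "mormilu", "sovenlu", "vibel", "vigal", "visar", "visotorfen", "viviven"
Leaf count: 18

18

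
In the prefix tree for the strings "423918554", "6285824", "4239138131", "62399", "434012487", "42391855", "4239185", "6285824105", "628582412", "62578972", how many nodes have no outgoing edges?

7

Leaves are exactly the stored words that no other stored word extends.
Those words: "4239138131", "423918554", "434012487", "62399", "62578972", "6285824105", "628582412"
Leaf count: 7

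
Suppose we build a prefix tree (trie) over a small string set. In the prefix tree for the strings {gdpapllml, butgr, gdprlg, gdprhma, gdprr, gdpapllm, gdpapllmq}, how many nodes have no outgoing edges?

6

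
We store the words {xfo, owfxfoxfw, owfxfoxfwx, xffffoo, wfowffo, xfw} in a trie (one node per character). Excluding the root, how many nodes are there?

Insert word by word; a character creates a node only if that edge doesn't already exist:
  "xfo" → 3 new (x, f, o)
  "owfxfoxfw" → 9 new (o, w, f, x, f, o, x, f, w)
  "owfxfoxfwx" → prefix "owfxfoxfw" already present; 1 new (x)
  "xffffoo" → prefix "xf" already present; 5 new (f, f, f, o, o)
  "wfowffo" → 7 new (w, f, o, w, f, f, o)
  "xfw" → prefix "xf" already present; 1 new (w)
Total nodes = 3 + 9 + 1 + 5 + 7 + 1 = 26

26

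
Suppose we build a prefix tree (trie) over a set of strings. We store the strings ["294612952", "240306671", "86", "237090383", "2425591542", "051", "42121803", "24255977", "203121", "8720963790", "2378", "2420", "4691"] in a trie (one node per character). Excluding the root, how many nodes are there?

67

For each word, the new-node count is its length minus the longest prefix already in the trie:
  "294612952" → 9 new (2, 9, 4, 6, 1, 2, 9, 5, 2)
  "240306671" → prefix "2" already present; 8 new (4, 0, 3, 0, 6, 6, 7, 1)
  "86" → 2 new (8, 6)
  "237090383" → prefix "2" already present; 8 new (3, 7, 0, 9, 0, 3, 8, 3)
  "2425591542" → prefix "24" already present; 8 new (2, 5, 5, 9, 1, 5, 4, 2)
  "051" → 3 new (0, 5, 1)
  "42121803" → 8 new (4, 2, 1, 2, 1, 8, 0, 3)
  "24255977" → prefix "242559" already present; 2 new (7, 7)
  "203121" → prefix "2" already present; 5 new (0, 3, 1, 2, 1)
  "8720963790" → prefix "8" already present; 9 new (7, 2, 0, 9, 6, 3, 7, 9, 0)
  "2378" → prefix "237" already present; 1 new (8)
  "2420" → prefix "242" already present; 1 new (0)
  "4691" → prefix "4" already present; 3 new (6, 9, 1)
Total nodes = 9 + 8 + 2 + 8 + 8 + 3 + 8 + 2 + 5 + 9 + 1 + 1 + 3 = 67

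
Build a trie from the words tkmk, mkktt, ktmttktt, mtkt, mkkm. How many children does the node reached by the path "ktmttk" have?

1

Walk "ktmttk" from the root, arriving at one node.
Distinct next characters after "ktmttk": t.
That node has 1 child edge.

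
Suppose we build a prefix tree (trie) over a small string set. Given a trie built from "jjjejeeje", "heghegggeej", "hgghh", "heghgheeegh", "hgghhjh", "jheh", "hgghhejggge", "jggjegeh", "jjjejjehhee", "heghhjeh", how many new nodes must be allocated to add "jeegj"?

The longest prefix of "jeegj" already in the trie is "j" (length 1).
So 5 − 1 = 4 new nodes.

4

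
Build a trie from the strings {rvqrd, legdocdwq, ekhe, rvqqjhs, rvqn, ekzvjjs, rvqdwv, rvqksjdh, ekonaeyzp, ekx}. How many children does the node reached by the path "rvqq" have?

Walk "rvqq" from the root, arriving at one node.
Distinct next characters after "rvqq": j.
That node has 1 child edge.

1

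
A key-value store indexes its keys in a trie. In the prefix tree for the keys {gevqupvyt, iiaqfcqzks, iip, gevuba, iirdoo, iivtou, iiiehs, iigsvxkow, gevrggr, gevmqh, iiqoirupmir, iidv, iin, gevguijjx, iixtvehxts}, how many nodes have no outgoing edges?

15

A leaf is a node with no children — equivalently, the end of a word that is not a proper prefix of any other stored word.
Those words: "gevguijjx", "gevmqh", "gevqupvyt", "gevrggr", "gevuba", "iiaqfcqzks", "iidv", "iigsvxkow", "iiiehs", "iin", "iip", "iiqoirupmir", "iirdoo", "iivtou", "iixtvehxts"
Leaf count: 15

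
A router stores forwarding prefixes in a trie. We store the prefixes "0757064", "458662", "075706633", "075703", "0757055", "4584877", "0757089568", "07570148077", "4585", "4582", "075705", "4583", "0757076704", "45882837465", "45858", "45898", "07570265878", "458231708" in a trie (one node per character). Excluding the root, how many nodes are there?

64

Trace insertions, counting only characters that open a new branch:
  "0757064" → 7 new (0, 7, 5, 7, 0, 6, 4)
  "458662" → 6 new (4, 5, 8, 6, 6, 2)
  "075706633" → prefix "075706" already present; 3 new (6, 3, 3)
  "075703" → prefix "07570" already present; 1 new (3)
  "0757055" → prefix "07570" already present; 2 new (5, 5)
  "4584877" → prefix "458" already present; 4 new (4, 8, 7, 7)
  "0757089568" → prefix "07570" already present; 5 new (8, 9, 5, 6, 8)
  "07570148077" → prefix "07570" already present; 6 new (1, 4, 8, 0, 7, 7)
  "4585" → prefix "458" already present; 1 new (5)
  "4582" → prefix "458" already present; 1 new (2)
  "075705" → prefix "075705" already present; 0 new (none)
  "4583" → prefix "458" already present; 1 new (3)
  "0757076704" → prefix "07570" already present; 5 new (7, 6, 7, 0, 4)
  "45882837465" → prefix "458" already present; 8 new (8, 2, 8, 3, 7, 4, 6, 5)
  "45858" → prefix "4585" already present; 1 new (8)
  "45898" → prefix "458" already present; 2 new (9, 8)
  "07570265878" → prefix "07570" already present; 6 new (2, 6, 5, 8, 7, 8)
  "458231708" → prefix "4582" already present; 5 new (3, 1, 7, 0, 8)
Total nodes = 7 + 6 + 3 + 1 + 2 + 4 + 5 + 6 + 1 + 1 + 0 + 1 + 5 + 8 + 1 + 2 + 6 + 5 = 64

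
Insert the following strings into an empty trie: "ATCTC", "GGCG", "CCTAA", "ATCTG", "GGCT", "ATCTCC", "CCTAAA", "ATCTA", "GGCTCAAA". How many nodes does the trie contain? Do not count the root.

Insert word by word; a character creates a node only if that edge doesn't already exist:
  "ATCTC" → 5 new (A, T, C, T, C)
  "GGCG" → 4 new (G, G, C, G)
  "CCTAA" → 5 new (C, C, T, A, A)
  "ATCTG" → prefix "ATCT" already present; 1 new (G)
  "GGCT" → prefix "GGC" already present; 1 new (T)
  "ATCTCC" → prefix "ATCTC" already present; 1 new (C)
  "CCTAAA" → prefix "CCTAA" already present; 1 new (A)
  "ATCTA" → prefix "ATCT" already present; 1 new (A)
  "GGCTCAAA" → prefix "GGCT" already present; 4 new (C, A, A, A)
Total nodes = 5 + 4 + 5 + 1 + 1 + 1 + 1 + 1 + 4 = 23

23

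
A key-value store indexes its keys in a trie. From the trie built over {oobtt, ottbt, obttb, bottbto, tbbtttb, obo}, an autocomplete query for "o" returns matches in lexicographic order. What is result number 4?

Words with prefix "o", in lexicographic order: "obo", "obttb", "oobtt", "ottbt"
Position 4: ottbt

ottbt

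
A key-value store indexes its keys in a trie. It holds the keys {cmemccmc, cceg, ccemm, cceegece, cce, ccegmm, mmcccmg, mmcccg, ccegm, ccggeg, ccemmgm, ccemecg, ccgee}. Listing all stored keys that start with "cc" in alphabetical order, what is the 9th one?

ccgee

Filter for "cc…" and sort: "cce", "cceegece", "cceg", "ccegm", "ccegmm", "ccemecg", "ccemm", "ccemmgm", "ccgee", "ccggeg"
Position 9: ccgee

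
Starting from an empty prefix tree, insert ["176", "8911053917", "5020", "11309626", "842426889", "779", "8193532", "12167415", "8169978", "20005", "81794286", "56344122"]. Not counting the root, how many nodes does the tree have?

71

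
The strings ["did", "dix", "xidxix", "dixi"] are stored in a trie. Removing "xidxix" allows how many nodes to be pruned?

Walk "xidxix" from the leaf back toward the root, removing each node that no remaining word uses.
No other word shares any prefix with "xidxix", so all 6 of its nodes go.
Nodes removed: 6

6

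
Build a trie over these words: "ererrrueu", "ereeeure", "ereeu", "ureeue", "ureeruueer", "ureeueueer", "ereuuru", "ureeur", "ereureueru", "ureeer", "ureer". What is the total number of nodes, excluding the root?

44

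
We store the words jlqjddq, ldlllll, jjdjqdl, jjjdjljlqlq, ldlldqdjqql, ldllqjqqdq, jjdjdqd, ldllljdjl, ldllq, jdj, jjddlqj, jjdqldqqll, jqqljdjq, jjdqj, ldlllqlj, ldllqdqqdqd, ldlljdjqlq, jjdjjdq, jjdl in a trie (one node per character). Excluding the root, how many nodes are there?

89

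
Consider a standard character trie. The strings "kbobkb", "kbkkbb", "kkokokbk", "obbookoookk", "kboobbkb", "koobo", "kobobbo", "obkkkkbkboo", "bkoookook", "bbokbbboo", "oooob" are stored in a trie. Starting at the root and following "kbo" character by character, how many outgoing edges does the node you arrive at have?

Walk "kbo" from the root, arriving at one node.
Characters that immediately follow "kbo" among the stored strings: {b, o}.
That node has 2 child edges.

2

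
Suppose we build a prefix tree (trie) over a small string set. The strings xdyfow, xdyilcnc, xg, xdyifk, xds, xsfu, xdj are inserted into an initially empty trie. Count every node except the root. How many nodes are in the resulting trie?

Trie structure (* marks end of a word):
(root)
└─ x
   ├─ d
   │  ├─ j *
   │  ├─ s *
   │  └─ y
   │     ├─ f
   │     │  └─ o
   │     │     └─ w *
   │     └─ i
   │        ├─ f
   │        │  └─ k *
   │        └─ l
   │           └─ c
   │              └─ n
   │                 └─ c *
   ├─ g *
   └─ s
      └─ f
         └─ u *
Counting every labelled node above: 19.

19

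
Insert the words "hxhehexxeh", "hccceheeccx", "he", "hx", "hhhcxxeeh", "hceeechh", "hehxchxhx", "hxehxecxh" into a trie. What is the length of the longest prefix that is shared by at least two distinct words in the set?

2

Look for the deepest trie node that still has at least two words in its subtree.
"hccceheeccx" and "hceeechh" agree on "hc" (2 characters) before diverging; nothing deeper is shared.
Longest shared-prefix length: 2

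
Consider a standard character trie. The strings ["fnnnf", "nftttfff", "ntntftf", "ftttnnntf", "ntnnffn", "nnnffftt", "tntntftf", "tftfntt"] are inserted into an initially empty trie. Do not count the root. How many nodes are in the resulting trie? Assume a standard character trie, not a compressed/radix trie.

Trace insertions, counting only characters that open a new branch:
  "fnnnf" → 5 new (f, n, n, n, f)
  "nftttfff" → 8 new (n, f, t, t, t, f, f, f)
  "ntntftf" → prefix "n" already present; 6 new (t, n, t, f, t, f)
  "ftttnnntf" → prefix "f" already present; 8 new (t, t, t, n, n, n, t, f)
  "ntnnffn" → prefix "ntn" already present; 4 new (n, f, f, n)
  "nnnffftt" → prefix "n" already present; 7 new (n, n, f, f, f, t, t)
  "tntntftf" → 8 new (t, n, t, n, t, f, t, f)
  "tftfntt" → prefix "t" already present; 6 new (f, t, f, n, t, t)
Total nodes = 5 + 8 + 6 + 8 + 4 + 7 + 8 + 6 = 52

52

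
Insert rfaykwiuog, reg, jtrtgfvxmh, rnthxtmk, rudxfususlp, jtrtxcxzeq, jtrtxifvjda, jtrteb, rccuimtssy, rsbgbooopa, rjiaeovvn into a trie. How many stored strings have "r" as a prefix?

Filter for entries beginning with "r":
Words under "r": rccuimtssy, reg, rfaykwiuog, rjiaeovvn, rnthxtmk, rsbgbooopa, rudxfususlp
Count: 7

7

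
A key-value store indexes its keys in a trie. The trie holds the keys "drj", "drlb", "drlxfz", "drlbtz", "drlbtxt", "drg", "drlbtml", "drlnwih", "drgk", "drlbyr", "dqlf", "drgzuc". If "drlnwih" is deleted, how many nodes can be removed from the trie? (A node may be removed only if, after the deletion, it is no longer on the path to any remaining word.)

After clearing the end-marker at "drlnwih", prune upward until reaching a node still needed by another word.
The suffix "nwih" (4 nodes) is used only by "drlnwih"; the node for "drl" still has the child "b", so pruning stops there.
Nodes removed: 4

4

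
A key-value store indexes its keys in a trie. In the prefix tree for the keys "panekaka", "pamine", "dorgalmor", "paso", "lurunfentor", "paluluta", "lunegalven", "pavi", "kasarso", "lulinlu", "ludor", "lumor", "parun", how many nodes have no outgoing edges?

Leaves are exactly the stored words that no other stored word extends.
Those words: "dorgalmor", "kasarso", "ludor", "lulinlu", "lumor", "lunegalven", "lurunfentor", "paluluta", "pamine", "panekaka", "parun", "paso", "pavi"
Leaf count: 13

13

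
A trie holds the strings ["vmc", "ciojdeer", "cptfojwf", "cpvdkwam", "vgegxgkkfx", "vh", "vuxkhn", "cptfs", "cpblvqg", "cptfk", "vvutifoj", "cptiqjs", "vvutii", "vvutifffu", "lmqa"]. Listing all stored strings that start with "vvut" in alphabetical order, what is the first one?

Filter for "vvut…" and sort: "vvutifffu", "vvutifoj", "vvutii"
The 1st is vvutifffu.

vvutifffu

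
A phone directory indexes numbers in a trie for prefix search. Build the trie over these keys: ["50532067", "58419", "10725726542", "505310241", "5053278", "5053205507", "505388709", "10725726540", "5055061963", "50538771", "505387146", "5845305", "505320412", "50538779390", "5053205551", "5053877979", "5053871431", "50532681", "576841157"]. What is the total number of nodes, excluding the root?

For each word, the new-node count is its length minus the longest prefix already in the trie:
  "50532067" → 8 new (5, 0, 5, 3, 2, 0, 6, 7)
  "58419" → prefix "5" already present; 4 new (8, 4, 1, 9)
  "10725726542" → 11 new (1, 0, 7, 2, 5, 7, 2, 6, 5, 4, 2)
  "505310241" → prefix "5053" already present; 5 new (1, 0, 2, 4, 1)
  "5053278" → prefix "50532" already present; 2 new (7, 8)
  "5053205507" → prefix "505320" already present; 4 new (5, 5, 0, 7)
  "505388709" → prefix "5053" already present; 5 new (8, 8, 7, 0, 9)
  "10725726540" → prefix "1072572654" already present; 1 new (0)
  "5055061963" → prefix "505" already present; 7 new (5, 0, 6, 1, 9, 6, 3)
  "50538771" → prefix "50538" already present; 3 new (7, 7, 1)
  "505387146" → prefix "505387" already present; 3 new (1, 4, 6)
  "5845305" → prefix "584" already present; 4 new (5, 3, 0, 5)
  "505320412" → prefix "505320" already present; 3 new (4, 1, 2)
  "50538779390" → prefix "5053877" already present; 4 new (9, 3, 9, 0)
  "5053205551" → prefix "50532055" already present; 2 new (5, 1)
  "5053877979" → prefix "50538779" already present; 2 new (7, 9)
  "5053871431" → prefix "50538714" already present; 2 new (3, 1)
  "50532681" → prefix "50532" already present; 3 new (6, 8, 1)
  "576841157" → prefix "5" already present; 8 new (7, 6, 8, 4, 1, 1, 5, 7)
Total nodes = 8 + 4 + 11 + 5 + 2 + 4 + 5 + 1 + 7 + 3 + 3 + 4 + 3 + 4 + 2 + 2 + 2 + 3 + 8 = 81

81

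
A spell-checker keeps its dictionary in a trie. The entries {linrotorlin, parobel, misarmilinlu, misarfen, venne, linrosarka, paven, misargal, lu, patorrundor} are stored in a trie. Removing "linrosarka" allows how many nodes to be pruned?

A node on "linrosarka"'s path can go only if nothing else ends at it or branches off below it.
The suffix "sarka" (5 nodes) is used only by "linrosarka"; the node for "linro" still has the child "t", so pruning stops there.
Nodes removed: 5

5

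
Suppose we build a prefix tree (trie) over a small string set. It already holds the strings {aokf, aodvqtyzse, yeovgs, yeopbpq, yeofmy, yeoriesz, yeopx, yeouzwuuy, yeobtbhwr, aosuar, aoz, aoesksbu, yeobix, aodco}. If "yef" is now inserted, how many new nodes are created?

1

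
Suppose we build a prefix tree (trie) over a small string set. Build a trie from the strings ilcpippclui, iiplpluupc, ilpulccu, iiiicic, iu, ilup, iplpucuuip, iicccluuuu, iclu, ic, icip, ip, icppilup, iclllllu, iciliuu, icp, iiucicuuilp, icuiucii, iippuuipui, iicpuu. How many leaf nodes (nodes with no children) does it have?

A leaf is a node with no children — equivalently, the end of a word that is not a proper prefix of any other stored word.
Those words: "iciliuu", "icip", "iclllllu", "iclu", "icppilup", "icuiucii", "iicccluuuu", "iicpuu", "iiiicic", "iiplpluupc", "iippuuipui", "iiucicuuilp", "ilcpippclui", "ilpulccu", "ilup", "iplpucuuip", "iu"
Leaf count: 17

17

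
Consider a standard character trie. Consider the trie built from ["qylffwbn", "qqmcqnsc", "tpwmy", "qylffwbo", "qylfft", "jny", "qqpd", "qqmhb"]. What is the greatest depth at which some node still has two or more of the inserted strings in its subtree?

7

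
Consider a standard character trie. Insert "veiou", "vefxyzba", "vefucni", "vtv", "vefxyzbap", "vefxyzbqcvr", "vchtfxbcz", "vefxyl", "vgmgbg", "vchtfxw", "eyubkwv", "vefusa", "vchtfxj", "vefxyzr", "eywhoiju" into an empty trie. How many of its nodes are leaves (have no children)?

Leaves are exactly the stored words that no other stored word extends.
Those words: "eyubkwv", "eywhoiju", "vchtfxbcz", "vchtfxj", "vchtfxw", "vefucni", "vefusa", "vefxyl", "vefxyzbap", "vefxyzbqcvr", "vefxyzr", "veiou", "vgmgbg", "vtv"
Leaf count: 14

14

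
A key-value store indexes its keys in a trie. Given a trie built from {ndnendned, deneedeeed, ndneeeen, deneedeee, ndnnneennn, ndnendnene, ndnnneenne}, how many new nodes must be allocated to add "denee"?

0

Every character of "denee" already lies on an existing path (it is a prefix of some stored word).
No new nodes are needed: 0.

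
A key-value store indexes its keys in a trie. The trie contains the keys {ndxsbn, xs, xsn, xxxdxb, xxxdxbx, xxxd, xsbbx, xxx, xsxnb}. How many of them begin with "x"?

8

Traverse to the node for "x", then collect every word in that subtree.
Words under "x": xs, xsbbx, xsn, xsxnb, xxx, xxxd, xxxdxb, xxxdxbx
Count: 8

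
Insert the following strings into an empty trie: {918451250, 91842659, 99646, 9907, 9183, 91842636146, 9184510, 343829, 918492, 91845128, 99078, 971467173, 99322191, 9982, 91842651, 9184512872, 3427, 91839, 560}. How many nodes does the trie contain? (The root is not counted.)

61

Trace insertions, counting only characters that open a new branch:
  "918451250" → 9 new (9, 1, 8, 4, 5, 1, 2, 5, 0)
  "91842659" → prefix "9184" already present; 4 new (2, 6, 5, 9)
  "99646" → prefix "9" already present; 4 new (9, 6, 4, 6)
  "9907" → prefix "99" already present; 2 new (0, 7)
  "9183" → prefix "918" already present; 1 new (3)
  "91842636146" → prefix "918426" already present; 5 new (3, 6, 1, 4, 6)
  "9184510" → prefix "918451" already present; 1 new (0)
  "343829" → 6 new (3, 4, 3, 8, 2, 9)
  "918492" → prefix "9184" already present; 2 new (9, 2)
  "91845128" → prefix "9184512" already present; 1 new (8)
  "99078" → prefix "9907" already present; 1 new (8)
  "971467173" → prefix "9" already present; 8 new (7, 1, 4, 6, 7, 1, 7, 3)
  "99322191" → prefix "99" already present; 6 new (3, 2, 2, 1, 9, 1)
  "9982" → prefix "99" already present; 2 new (8, 2)
  "91842651" → prefix "9184265" already present; 1 new (1)
  "9184512872" → prefix "91845128" already present; 2 new (7, 2)
  "3427" → prefix "34" already present; 2 new (2, 7)
  "91839" → prefix "9183" already present; 1 new (9)
  "560" → 3 new (5, 6, 0)
Total nodes = 9 + 4 + 4 + 2 + 1 + 5 + 1 + 6 + 2 + 1 + 1 + 8 + 6 + 2 + 1 + 2 + 2 + 1 + 3 = 61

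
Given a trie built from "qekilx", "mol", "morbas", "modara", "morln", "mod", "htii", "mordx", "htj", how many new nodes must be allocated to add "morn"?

Walking "morn" from the root, the first 3 characters ("mor") follow existing edges; "n" is the first miss.
Each of the 1 remaining characters creates one node.

1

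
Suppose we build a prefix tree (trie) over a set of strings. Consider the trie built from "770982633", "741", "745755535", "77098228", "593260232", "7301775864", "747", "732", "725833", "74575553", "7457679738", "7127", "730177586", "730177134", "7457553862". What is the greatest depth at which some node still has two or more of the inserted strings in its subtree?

9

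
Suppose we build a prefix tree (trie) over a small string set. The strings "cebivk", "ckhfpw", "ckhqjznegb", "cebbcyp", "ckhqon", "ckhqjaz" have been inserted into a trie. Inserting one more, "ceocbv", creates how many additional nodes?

4

"ce" is already a path in the trie; the remaining "ocbv" must be added.
So 6 − 2 = 4 new nodes.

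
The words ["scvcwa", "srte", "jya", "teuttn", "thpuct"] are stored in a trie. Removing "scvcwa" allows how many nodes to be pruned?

A node on "scvcwa"'s path can go only if nothing else ends at it or branches off below it.
The suffix "cvcwa" (5 nodes) is used only by "scvcwa"; the node for "s" still has the child "r", so pruning stops there.
Nodes removed: 5

5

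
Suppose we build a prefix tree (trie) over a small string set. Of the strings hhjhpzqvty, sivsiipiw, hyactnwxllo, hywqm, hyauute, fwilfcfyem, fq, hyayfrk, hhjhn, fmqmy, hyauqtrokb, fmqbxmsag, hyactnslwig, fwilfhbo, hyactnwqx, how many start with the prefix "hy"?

7

Walk to "hy"; the words in its subtree are exactly those with that prefix.
Words under "hy": hyactnslwig, hyactnwqx, hyactnwxllo, hyauqtrokb, hyauute, hyayfrk, hywqm
Count: 7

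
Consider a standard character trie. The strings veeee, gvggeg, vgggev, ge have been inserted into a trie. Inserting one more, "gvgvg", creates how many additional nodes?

2

"gvg" is already a path in the trie; the remaining "vg" must be added.
Each of the 2 remaining characters creates one node.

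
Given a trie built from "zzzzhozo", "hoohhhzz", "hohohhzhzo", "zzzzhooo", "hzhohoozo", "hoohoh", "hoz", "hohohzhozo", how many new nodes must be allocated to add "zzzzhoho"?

The longest prefix of "zzzzhoho" already in the trie is "zzzzho" (length 6).
So 8 − 6 = 2 new nodes.

2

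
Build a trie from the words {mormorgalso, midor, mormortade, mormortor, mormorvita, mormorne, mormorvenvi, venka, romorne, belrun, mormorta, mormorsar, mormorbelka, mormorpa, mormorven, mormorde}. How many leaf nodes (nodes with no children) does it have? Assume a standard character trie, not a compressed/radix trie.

14

Leaves are exactly the stored words that no other stored word extends.
Those words: "belrun", "midor", "mormorbelka", "mormorde", "mormorgalso", "mormorne", "mormorpa", "mormorsar", "mormortade", "mormortor", "mormorvenvi", "mormorvita", "romorne", "venka"
Leaf count: 14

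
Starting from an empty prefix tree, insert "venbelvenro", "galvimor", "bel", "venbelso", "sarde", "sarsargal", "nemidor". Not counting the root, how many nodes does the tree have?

Trace insertions, counting only characters that open a new branch:
  "venbelvenro" → 11 new (v, e, n, b, e, l, v, e, n, r, o)
  "galvimor" → 8 new (g, a, l, v, i, m, o, r)
  "bel" → 3 new (b, e, l)
  "venbelso" → prefix "venbel" already present; 2 new (s, o)
  "sarde" → 5 new (s, a, r, d, e)
  "sarsargal" → prefix "sar" already present; 6 new (s, a, r, g, a, l)
  "nemidor" → 7 new (n, e, m, i, d, o, r)
Total nodes = 11 + 8 + 3 + 2 + 5 + 6 + 7 = 42

42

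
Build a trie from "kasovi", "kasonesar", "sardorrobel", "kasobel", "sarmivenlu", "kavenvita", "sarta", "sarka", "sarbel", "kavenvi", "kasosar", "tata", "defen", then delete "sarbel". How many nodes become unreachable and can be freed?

A node on "sarbel"'s path can go only if nothing else ends at it or branches off below it.
The suffix "bel" (3 nodes) is used only by "sarbel"; the node for "sar" still has the child "d", so pruning stops there.
Nodes removed: 3

3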